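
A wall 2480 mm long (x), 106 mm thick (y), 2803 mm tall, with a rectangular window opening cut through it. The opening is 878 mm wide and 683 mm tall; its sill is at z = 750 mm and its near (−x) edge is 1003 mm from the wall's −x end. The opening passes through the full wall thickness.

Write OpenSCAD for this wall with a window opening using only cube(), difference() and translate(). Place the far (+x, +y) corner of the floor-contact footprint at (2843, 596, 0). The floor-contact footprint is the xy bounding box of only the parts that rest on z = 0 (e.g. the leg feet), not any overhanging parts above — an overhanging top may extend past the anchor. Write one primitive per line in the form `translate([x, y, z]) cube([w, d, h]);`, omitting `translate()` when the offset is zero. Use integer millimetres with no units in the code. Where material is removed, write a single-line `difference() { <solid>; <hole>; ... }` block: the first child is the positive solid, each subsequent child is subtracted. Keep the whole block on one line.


difference() { translate([363, 490, 0]) cube([2480, 106, 2803]); translate([1366, 490, 750]) cube([878, 106, 683]); }


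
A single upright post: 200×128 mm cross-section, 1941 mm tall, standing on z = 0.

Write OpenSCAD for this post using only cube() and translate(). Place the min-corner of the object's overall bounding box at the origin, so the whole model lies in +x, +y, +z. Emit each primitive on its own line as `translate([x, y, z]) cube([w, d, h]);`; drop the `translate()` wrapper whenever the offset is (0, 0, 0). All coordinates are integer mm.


cube([200, 128, 1941]);


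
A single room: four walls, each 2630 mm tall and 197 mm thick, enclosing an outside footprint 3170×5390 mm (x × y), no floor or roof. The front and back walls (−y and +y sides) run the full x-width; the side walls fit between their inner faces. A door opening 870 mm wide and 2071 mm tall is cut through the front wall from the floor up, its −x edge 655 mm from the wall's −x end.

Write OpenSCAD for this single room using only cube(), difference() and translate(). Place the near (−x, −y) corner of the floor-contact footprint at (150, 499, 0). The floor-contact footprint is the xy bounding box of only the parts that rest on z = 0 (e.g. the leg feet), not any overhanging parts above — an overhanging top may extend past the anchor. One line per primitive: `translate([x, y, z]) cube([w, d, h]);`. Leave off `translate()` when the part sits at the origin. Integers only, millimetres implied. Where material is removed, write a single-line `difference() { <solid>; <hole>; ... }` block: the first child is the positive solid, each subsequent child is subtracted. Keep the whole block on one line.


difference() { translate([150, 499, 0]) cube([3170, 197, 2630]); translate([805, 499, 0]) cube([870, 197, 2071]); }
translate([150, 5692, 0]) cube([3170, 197, 2630]);
translate([150, 696, 0]) cube([197, 4996, 2630]);
translate([3123, 696, 0]) cube([197, 4996, 2630]);


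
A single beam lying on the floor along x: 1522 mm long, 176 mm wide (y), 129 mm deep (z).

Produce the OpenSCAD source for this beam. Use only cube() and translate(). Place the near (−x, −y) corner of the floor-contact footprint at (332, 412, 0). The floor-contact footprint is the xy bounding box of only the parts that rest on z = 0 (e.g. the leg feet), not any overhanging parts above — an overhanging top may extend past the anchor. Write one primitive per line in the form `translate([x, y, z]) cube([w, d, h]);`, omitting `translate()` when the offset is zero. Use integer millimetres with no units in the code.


translate([332, 412, 0]) cube([1522, 176, 129]);


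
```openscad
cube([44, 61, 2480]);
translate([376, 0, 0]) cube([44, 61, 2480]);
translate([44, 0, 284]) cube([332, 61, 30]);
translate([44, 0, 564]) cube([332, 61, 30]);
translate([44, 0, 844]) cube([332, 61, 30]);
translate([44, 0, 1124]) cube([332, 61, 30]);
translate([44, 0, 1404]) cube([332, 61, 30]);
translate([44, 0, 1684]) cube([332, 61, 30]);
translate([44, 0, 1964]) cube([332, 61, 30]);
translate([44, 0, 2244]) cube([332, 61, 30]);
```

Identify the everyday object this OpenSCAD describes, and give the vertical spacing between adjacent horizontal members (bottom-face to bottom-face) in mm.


A ladder. The rung spacing is 280 mm.

Two tall 44×61 posts with 8 short bars between them — a ladder. Adjacent rungs sit at z = 284 and z = 564, so the spacing is 564 − 284 = 280 mm.


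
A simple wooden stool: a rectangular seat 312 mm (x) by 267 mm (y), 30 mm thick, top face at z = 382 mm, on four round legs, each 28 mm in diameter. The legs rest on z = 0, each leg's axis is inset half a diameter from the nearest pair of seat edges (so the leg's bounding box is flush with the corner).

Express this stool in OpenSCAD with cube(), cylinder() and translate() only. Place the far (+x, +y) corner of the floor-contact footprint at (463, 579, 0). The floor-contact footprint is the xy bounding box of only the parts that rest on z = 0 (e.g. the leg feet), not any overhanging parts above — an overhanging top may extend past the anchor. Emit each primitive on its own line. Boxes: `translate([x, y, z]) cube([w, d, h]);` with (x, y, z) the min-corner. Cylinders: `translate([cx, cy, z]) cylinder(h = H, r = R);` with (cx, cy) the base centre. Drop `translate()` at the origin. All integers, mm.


translate([151, 312, 352]) cube([312, 267, 30]);
translate([165, 326, 0]) cylinder(h = 352, r = 14);
translate([449, 326, 0]) cylinder(h = 352, r = 14);
translate([165, 565, 0]) cylinder(h = 352, r = 14);
translate([449, 565, 0]) cylinder(h = 352, r = 14);


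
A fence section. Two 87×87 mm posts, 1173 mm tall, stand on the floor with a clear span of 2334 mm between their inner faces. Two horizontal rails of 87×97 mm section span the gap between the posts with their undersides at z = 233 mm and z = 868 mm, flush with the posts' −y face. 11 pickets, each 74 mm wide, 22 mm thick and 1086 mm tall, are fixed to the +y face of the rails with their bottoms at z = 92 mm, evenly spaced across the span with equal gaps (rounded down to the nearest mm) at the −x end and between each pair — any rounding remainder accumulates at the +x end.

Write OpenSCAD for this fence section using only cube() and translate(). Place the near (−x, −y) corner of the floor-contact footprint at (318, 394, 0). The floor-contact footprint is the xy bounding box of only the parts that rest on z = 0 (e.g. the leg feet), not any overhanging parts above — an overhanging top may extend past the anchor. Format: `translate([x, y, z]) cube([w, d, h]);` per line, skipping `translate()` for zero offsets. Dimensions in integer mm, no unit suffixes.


translate([318, 394, 0]) cube([87, 87, 1173]);
translate([2739, 394, 0]) cube([87, 87, 1173]);
translate([405, 394, 233]) cube([2334, 87, 97]);
translate([405, 394, 868]) cube([2334, 87, 97]);
translate([531, 481, 92]) cube([74, 22, 1086]);
translate([731, 481, 92]) cube([74, 22, 1086]);
translate([931, 481, 92]) cube([74, 22, 1086]);
translate([1131, 481, 92]) cube([74, 22, 1086]);
translate([1331, 481, 92]) cube([74, 22, 1086]);
translate([1531, 481, 92]) cube([74, 22, 1086]);
translate([1731, 481, 92]) cube([74, 22, 1086]);
translate([1931, 481, 92]) cube([74, 22, 1086]);
translate([2131, 481, 92]) cube([74, 22, 1086]);
translate([2331, 481, 92]) cube([74, 22, 1086]);
translate([2531, 481, 92]) cube([74, 22, 1086]);


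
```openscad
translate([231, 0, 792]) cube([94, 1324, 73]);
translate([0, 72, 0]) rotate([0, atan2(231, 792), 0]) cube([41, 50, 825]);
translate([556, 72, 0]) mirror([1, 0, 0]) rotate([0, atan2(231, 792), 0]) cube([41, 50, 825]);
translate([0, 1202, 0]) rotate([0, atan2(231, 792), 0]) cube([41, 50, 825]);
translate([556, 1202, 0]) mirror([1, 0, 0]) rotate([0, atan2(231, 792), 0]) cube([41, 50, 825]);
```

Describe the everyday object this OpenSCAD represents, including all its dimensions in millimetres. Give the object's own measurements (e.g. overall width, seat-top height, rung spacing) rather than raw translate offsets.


A sawhorse. A 94×1324×73 mm beam (x, y, z) sits on two A-frame leg pairs. Each pair is two raked legs of 41×50 mm section (50 mm along y) splaying symmetrically in x. Each leg rises 792 mm vertically over 231 mm of horizontal reach and is 825 mm long along its own axis. Every leg's outer bottom edge rests on the floor and its outer top edge meets a bottom edge of the beam — the left legs (tilting toward +x) meet the beam's −x bottom edge, the right legs (their mirror images, tilting toward −x) meet its +x bottom edge — so the leg tops tuck under the beam, the beam's underside is 792 mm above the floor, and the feet are 556 mm apart outside-to-outside with the beam centred between them. The two leg pairs are set in 72 mm from either end of the beam.


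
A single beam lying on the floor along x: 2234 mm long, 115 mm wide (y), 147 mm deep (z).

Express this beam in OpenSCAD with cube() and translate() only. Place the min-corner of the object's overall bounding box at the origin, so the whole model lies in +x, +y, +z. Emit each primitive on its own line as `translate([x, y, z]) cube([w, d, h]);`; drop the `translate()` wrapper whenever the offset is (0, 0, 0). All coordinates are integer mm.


cube([2234, 115, 147]);


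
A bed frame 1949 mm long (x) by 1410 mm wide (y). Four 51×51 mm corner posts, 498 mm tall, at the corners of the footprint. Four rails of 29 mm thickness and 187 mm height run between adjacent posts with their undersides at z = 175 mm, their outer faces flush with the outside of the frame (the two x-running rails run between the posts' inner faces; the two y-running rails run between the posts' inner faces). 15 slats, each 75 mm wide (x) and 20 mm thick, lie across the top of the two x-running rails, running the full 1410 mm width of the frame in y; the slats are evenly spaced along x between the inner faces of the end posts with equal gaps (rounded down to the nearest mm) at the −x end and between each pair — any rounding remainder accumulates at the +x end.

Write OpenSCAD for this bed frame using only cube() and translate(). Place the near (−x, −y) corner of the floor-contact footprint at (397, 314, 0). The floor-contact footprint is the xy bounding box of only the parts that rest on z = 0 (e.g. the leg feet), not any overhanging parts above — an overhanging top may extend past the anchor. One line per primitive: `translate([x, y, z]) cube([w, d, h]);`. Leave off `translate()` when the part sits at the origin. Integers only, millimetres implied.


translate([397, 314, 0]) cube([51, 51, 498]);
translate([397, 1673, 0]) cube([51, 51, 498]);
translate([2295, 314, 0]) cube([51, 51, 498]);
translate([2295, 1673, 0]) cube([51, 51, 498]);
translate([448, 314, 175]) cube([1847, 29, 187]);
translate([448, 1695, 175]) cube([1847, 29, 187]);
translate([397, 365, 175]) cube([29, 1308, 187]);
translate([2317, 365, 175]) cube([29, 1308, 187]);
translate([493, 314, 362]) cube([75, 1410, 20]);
translate([613, 314, 362]) cube([75, 1410, 20]);
translate([733, 314, 362]) cube([75, 1410, 20]);
translate([853, 314, 362]) cube([75, 1410, 20]);
translate([973, 314, 362]) cube([75, 1410, 20]);
translate([1093, 314, 362]) cube([75, 1410, 20]);
translate([1213, 314, 362]) cube([75, 1410, 20]);
translate([1333, 314, 362]) cube([75, 1410, 20]);
translate([1453, 314, 362]) cube([75, 1410, 20]);
translate([1573, 314, 362]) cube([75, 1410, 20]);
translate([1693, 314, 362]) cube([75, 1410, 20]);
translate([1813, 314, 362]) cube([75, 1410, 20]);
translate([1933, 314, 362]) cube([75, 1410, 20]);
translate([2053, 314, 362]) cube([75, 1410, 20]);
translate([2173, 314, 362]) cube([75, 1410, 20]);


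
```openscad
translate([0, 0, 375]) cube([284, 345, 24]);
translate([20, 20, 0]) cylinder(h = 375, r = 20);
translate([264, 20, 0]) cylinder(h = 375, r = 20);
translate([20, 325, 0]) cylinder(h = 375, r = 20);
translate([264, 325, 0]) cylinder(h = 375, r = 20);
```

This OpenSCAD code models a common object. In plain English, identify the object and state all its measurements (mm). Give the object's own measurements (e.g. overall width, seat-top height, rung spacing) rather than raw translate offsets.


A simple wooden stool: a rectangular seat 284 mm (x) by 345 mm (y), 24 mm thick, top face at z = 399 mm, on four round legs, each 40 mm in diameter. The legs rest on z = 0, each leg's axis is inset half a diameter from the nearest pair of seat edges (so the leg's bounding box is flush with the corner).


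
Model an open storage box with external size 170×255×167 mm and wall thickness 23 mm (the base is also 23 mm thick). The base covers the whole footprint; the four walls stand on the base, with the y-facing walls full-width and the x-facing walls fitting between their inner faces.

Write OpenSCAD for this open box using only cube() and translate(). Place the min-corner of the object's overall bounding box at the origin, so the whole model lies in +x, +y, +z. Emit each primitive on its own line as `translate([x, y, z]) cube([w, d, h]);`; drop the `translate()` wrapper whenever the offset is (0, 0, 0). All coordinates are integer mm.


cube([170, 255, 23]);
translate([0, 0, 23]) cube([170, 23, 144]);
translate([0, 232, 23]) cube([170, 23, 144]);
translate([0, 23, 23]) cube([23, 209, 144]);
translate([147, 23, 23]) cube([23, 209, 144]);


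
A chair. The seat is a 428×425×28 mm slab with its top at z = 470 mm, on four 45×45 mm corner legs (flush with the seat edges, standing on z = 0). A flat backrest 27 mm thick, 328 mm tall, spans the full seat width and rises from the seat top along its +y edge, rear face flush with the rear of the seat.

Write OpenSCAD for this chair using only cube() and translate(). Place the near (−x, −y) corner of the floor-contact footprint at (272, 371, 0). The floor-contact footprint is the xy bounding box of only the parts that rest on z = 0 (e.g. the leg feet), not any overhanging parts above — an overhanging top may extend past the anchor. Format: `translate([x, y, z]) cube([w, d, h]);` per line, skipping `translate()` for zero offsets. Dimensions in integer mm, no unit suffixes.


translate([272, 371, 442]) cube([428, 425, 28]);
translate([272, 371, 0]) cube([45, 45, 442]);
translate([655, 371, 0]) cube([45, 45, 442]);
translate([272, 751, 0]) cube([45, 45, 442]);
translate([655, 751, 0]) cube([45, 45, 442]);
translate([272, 769, 470]) cube([428, 27, 328]);


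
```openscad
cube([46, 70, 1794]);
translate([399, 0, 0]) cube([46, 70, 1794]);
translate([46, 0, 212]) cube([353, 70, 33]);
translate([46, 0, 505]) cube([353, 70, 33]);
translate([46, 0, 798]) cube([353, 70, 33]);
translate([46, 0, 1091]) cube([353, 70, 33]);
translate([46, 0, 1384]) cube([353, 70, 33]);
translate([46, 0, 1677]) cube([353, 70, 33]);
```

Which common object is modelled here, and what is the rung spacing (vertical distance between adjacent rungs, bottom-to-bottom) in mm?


A ladder. The rung spacing is 293 mm.

Two tall 46×70 posts with 6 short bars between them — a ladder. Adjacent rungs sit at z = 212 and z = 505, so the spacing is 505 − 212 = 293 mm.


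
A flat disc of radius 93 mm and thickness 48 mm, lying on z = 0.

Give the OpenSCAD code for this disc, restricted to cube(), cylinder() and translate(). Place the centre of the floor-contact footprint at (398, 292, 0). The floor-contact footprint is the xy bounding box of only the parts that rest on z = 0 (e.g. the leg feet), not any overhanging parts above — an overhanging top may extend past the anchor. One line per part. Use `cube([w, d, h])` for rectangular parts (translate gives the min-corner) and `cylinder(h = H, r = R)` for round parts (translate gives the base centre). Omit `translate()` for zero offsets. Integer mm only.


translate([398, 292, 0]) cylinder(h = 48, r = 93);


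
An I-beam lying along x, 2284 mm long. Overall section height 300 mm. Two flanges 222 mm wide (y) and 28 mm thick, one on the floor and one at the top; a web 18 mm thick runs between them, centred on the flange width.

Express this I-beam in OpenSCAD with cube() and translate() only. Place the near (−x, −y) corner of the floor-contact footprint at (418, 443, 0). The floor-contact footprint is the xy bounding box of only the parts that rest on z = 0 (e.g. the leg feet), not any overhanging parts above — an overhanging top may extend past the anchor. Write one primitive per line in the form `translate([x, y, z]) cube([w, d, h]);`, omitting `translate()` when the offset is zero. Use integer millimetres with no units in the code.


translate([418, 443, 0]) cube([2284, 222, 28]);
translate([418, 545, 28]) cube([2284, 18, 244]);
translate([418, 443, 272]) cube([2284, 222, 28]);


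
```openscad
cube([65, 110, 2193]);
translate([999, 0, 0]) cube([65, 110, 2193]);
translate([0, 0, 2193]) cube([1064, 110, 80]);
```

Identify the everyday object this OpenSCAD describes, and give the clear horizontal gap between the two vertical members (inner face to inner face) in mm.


A door frame. The clear opening width is 934 mm.

Two 2193 mm tall posts with a header on top — a door frame. The left jamb is 65 mm wide at x = 0; the right jamb starts at x = 999. The clear opening is 999 − 65 = 934 mm.


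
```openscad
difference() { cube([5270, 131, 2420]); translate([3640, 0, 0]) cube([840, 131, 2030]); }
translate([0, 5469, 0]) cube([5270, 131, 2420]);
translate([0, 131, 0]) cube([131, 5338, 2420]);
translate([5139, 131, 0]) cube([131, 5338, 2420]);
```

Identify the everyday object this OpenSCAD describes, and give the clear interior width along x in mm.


A single room. The interior width is 5008 mm.

Four walls enclosing a rectangle with a door in the front wall — a room. Outside width 5270 minus two 131 mm walls gives 5008 mm.


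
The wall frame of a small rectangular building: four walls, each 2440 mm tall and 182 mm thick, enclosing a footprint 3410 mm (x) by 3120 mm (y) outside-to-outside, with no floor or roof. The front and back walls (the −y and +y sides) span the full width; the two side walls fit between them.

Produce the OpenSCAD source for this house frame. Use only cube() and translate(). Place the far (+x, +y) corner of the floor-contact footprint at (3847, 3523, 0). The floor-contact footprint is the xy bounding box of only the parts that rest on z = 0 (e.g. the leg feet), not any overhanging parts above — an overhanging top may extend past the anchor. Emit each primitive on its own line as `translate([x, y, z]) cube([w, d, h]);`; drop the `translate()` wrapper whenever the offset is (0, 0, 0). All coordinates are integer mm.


translate([437, 403, 0]) cube([3410, 182, 2440]);
translate([437, 3341, 0]) cube([3410, 182, 2440]);
translate([437, 585, 0]) cube([182, 2756, 2440]);
translate([3665, 585, 0]) cube([182, 2756, 2440]);


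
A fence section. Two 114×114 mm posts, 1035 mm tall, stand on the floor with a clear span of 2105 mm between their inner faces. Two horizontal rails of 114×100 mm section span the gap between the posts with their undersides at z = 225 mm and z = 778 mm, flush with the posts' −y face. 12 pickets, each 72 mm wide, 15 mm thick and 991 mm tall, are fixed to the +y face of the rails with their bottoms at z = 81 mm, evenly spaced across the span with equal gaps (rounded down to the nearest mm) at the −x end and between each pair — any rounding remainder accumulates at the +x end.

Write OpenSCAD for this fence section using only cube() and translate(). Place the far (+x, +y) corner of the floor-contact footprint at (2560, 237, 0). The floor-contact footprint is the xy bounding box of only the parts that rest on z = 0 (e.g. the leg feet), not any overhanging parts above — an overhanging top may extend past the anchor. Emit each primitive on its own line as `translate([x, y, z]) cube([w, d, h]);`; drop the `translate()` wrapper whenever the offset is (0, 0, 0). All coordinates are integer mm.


translate([227, 123, 0]) cube([114, 114, 1035]);
translate([2446, 123, 0]) cube([114, 114, 1035]);
translate([341, 123, 225]) cube([2105, 114, 100]);
translate([341, 123, 778]) cube([2105, 114, 100]);
translate([436, 237, 81]) cube([72, 15, 991]);
translate([603, 237, 81]) cube([72, 15, 991]);
translate([770, 237, 81]) cube([72, 15, 991]);
translate([937, 237, 81]) cube([72, 15, 991]);
translate([1104, 237, 81]) cube([72, 15, 991]);
translate([1271, 237, 81]) cube([72, 15, 991]);
translate([1438, 237, 81]) cube([72, 15, 991]);
translate([1605, 237, 81]) cube([72, 15, 991]);
translate([1772, 237, 81]) cube([72, 15, 991]);
translate([1939, 237, 81]) cube([72, 15, 991]);
translate([2106, 237, 81]) cube([72, 15, 991]);
translate([2273, 237, 81]) cube([72, 15, 991]);


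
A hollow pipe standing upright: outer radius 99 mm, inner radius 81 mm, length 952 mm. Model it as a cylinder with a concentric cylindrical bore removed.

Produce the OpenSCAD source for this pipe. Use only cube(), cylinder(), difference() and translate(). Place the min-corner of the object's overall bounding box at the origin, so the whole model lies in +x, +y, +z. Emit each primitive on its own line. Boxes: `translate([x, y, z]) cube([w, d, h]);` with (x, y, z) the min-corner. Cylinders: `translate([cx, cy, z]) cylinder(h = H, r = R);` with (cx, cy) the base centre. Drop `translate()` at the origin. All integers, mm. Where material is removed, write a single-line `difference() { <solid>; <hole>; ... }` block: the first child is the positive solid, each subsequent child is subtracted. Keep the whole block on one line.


difference() { translate([99, 99, 0]) cylinder(h = 952, r = 99); translate([99, 99, 0]) cylinder(h = 952, r = 81); }


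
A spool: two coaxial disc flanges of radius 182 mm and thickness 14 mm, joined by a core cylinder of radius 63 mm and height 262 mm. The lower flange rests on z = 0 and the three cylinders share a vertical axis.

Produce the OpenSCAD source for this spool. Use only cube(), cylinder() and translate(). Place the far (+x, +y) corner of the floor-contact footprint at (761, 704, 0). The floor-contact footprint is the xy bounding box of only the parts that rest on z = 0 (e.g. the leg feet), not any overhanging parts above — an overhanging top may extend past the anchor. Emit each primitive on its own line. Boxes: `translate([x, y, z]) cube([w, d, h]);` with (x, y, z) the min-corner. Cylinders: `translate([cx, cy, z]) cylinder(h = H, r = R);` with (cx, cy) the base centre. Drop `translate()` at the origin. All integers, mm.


translate([579, 522, 0]) cylinder(h = 14, r = 182);
translate([579, 522, 14]) cylinder(h = 262, r = 63);
translate([579, 522, 276]) cylinder(h = 14, r = 182);


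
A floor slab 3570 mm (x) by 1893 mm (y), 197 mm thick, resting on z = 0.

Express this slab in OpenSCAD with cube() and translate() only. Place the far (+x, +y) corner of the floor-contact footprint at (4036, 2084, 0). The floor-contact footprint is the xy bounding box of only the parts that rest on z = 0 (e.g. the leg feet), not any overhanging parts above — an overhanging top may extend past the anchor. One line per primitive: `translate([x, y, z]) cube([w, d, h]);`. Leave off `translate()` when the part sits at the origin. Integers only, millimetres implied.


translate([466, 191, 0]) cube([3570, 1893, 197]);


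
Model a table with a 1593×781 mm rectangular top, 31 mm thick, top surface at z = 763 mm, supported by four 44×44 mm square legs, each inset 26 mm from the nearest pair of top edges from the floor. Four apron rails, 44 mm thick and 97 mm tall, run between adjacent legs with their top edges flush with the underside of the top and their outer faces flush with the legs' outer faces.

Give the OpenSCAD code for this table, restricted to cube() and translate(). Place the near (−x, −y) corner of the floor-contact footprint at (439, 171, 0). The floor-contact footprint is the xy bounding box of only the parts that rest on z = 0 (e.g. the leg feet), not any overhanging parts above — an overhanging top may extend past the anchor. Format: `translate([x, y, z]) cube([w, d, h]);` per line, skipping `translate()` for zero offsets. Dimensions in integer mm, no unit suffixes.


translate([413, 145, 732]) cube([1593, 781, 31]);
translate([439, 171, 0]) cube([44, 44, 732]);
translate([1936, 171, 0]) cube([44, 44, 732]);
translate([439, 856, 0]) cube([44, 44, 732]);
translate([1936, 856, 0]) cube([44, 44, 732]);
translate([483, 171, 635]) cube([1453, 44, 97]);
translate([483, 856, 635]) cube([1453, 44, 97]);
translate([439, 215, 635]) cube([44, 641, 97]);
translate([1936, 215, 635]) cube([44, 641, 97]);


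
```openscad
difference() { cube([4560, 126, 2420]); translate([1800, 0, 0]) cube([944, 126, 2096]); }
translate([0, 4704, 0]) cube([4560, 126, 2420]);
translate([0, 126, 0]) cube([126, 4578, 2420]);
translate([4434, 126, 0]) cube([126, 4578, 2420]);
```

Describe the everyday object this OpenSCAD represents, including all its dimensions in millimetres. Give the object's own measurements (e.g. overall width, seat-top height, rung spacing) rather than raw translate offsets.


A single room: four walls, each 2420 mm tall and 126 mm thick, enclosing an outside footprint 4560×4830 mm (x × y), no floor or roof. The front and back walls (−y and +y sides) run the full x-width; the side walls fit between their inner faces. A door opening 944 mm wide and 2096 mm tall is cut through the front wall from the floor up, its −x edge 1800 mm from the wall's −x end.


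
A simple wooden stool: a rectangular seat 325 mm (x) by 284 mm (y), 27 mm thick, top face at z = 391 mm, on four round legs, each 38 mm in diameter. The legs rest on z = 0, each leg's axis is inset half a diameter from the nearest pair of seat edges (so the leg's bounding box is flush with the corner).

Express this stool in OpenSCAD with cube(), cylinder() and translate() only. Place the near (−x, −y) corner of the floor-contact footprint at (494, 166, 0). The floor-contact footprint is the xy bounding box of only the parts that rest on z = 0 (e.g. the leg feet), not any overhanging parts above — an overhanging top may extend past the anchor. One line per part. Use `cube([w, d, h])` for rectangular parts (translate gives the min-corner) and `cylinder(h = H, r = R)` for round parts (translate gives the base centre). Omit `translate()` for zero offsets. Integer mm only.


translate([494, 166, 364]) cube([325, 284, 27]);
translate([513, 185, 0]) cylinder(h = 364, r = 19);
translate([800, 185, 0]) cylinder(h = 364, r = 19);
translate([513, 431, 0]) cylinder(h = 364, r = 19);
translate([800, 431, 0]) cylinder(h = 364, r = 19);


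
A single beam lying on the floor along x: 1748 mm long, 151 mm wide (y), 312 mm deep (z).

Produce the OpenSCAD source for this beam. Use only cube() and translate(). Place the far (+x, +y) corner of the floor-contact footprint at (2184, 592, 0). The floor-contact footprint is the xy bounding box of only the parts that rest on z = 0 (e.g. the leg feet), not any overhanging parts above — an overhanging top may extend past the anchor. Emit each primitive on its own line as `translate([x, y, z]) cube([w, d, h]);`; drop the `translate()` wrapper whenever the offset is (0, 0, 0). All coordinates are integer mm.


translate([436, 441, 0]) cube([1748, 151, 312]);


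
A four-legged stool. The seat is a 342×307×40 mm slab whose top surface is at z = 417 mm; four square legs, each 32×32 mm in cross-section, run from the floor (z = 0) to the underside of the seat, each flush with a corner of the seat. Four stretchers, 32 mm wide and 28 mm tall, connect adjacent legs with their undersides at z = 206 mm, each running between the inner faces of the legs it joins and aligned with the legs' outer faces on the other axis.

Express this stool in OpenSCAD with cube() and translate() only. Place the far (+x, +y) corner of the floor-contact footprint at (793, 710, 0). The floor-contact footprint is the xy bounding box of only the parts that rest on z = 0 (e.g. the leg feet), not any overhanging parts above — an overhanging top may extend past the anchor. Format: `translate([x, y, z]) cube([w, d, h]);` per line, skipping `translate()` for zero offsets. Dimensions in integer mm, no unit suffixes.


translate([451, 403, 377]) cube([342, 307, 40]);
translate([451, 403, 0]) cube([32, 32, 377]);
translate([761, 403, 0]) cube([32, 32, 377]);
translate([451, 678, 0]) cube([32, 32, 377]);
translate([761, 678, 0]) cube([32, 32, 377]);
translate([483, 403, 206]) cube([278, 32, 28]);
translate([483, 678, 206]) cube([278, 32, 28]);
translate([451, 435, 206]) cube([32, 243, 28]);
translate([761, 435, 206]) cube([32, 243, 28]);


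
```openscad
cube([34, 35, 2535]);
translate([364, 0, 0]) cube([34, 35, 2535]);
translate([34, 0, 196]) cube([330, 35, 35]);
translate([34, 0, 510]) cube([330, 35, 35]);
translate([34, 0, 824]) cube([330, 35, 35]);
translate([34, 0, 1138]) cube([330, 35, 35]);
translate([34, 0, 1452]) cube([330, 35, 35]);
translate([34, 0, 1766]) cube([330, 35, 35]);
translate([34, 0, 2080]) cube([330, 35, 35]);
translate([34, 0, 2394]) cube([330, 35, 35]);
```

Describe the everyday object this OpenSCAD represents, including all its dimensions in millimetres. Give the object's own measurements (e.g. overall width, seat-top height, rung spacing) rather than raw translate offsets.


A straight ladder. Two 34×35 mm vertical rails, 2535 mm tall, stand 398 mm apart (outside-to-outside) with their front faces coplanar on the −y side. 8 rungs, each 35 mm deep and 35 mm tall, span between the inner faces of the rails, front faces flush with the rails. The lowest rung's underside is at z = 196 mm and rungs are spaced 314 mm apart (underside to underside).


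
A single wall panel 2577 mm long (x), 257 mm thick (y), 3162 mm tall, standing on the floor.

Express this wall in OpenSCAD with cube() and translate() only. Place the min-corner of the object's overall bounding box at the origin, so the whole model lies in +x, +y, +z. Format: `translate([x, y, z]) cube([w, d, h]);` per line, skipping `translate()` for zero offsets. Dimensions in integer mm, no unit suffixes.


cube([2577, 257, 3162]);


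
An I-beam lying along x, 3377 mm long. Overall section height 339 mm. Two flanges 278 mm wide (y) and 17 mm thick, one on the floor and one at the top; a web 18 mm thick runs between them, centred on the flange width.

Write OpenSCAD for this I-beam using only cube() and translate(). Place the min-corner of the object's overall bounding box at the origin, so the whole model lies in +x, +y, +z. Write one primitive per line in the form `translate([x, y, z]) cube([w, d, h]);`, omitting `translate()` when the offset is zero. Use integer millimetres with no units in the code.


cube([3377, 278, 17]);
translate([0, 130, 17]) cube([3377, 18, 305]);
translate([0, 0, 322]) cube([3377, 278, 17]);


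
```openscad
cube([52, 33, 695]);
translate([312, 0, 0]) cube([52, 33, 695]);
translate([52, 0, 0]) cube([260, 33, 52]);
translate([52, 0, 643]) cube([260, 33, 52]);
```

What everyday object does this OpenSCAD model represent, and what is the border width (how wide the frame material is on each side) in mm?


A picture frame. The border width is 52 mm.

Four thin pieces enclosing a rectangular opening — a picture frame. The two full-height stiles are 695 mm tall; the top rail sits at z = 643 and is 52 mm tall, so the border above the opening is 695 − 643 = 52 mm, matching the stile x-width.


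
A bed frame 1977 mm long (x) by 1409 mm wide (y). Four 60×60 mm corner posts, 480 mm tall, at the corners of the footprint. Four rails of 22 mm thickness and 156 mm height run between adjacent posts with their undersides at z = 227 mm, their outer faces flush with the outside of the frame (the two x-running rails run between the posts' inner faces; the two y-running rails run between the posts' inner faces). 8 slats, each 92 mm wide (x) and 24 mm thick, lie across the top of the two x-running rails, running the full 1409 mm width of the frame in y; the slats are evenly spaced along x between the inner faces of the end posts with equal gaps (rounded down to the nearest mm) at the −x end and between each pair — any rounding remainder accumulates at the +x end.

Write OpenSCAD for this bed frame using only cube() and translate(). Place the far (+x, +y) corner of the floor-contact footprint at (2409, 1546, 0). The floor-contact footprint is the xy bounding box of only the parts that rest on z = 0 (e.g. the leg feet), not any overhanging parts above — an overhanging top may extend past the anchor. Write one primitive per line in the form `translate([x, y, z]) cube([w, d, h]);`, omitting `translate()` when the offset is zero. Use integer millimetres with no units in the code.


// slat z = rail_z + rail_h = 227 + 156 = 383
// slat gap = ⌊(1857 − 8·92) / 9⌋ = 124
translate([432, 137, 0]) cube([60, 60, 480]);
translate([432, 1486, 0]) cube([60, 60, 480]);
translate([2349, 137, 0]) cube([60, 60, 480]);
translate([2349, 1486, 0]) cube([60, 60, 480]);
translate([492, 137, 227]) cube([1857, 22, 156]);
translate([492, 1524, 227]) cube([1857, 22, 156]);
translate([432, 197, 227]) cube([22, 1289, 156]);
translate([2387, 197, 227]) cube([22, 1289, 156]);
translate([616, 137, 383]) cube([92, 1409, 24]);
translate([832, 137, 383]) cube([92, 1409, 24]);
translate([1048, 137, 383]) cube([92, 1409, 24]);
translate([1264, 137, 383]) cube([92, 1409, 24]);
translate([1480, 137, 383]) cube([92, 1409, 24]);
translate([1696, 137, 383]) cube([92, 1409, 24]);
translate([1912, 137, 383]) cube([92, 1409, 24]);
translate([2128, 137, 383]) cube([92, 1409, 24]);


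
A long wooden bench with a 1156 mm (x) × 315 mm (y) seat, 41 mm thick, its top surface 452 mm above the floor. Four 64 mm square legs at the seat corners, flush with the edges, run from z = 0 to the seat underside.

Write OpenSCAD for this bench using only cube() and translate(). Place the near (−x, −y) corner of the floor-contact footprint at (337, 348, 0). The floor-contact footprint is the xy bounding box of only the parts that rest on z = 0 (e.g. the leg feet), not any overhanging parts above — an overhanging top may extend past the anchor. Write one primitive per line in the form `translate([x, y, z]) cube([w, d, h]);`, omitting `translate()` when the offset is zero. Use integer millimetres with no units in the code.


translate([337, 348, 411]) cube([1156, 315, 41]);
translate([337, 348, 0]) cube([64, 64, 411]);
translate([337, 599, 0]) cube([64, 64, 411]);
translate([1429, 348, 0]) cube([64, 64, 411]);
translate([1429, 599, 0]) cube([64, 64, 411]);


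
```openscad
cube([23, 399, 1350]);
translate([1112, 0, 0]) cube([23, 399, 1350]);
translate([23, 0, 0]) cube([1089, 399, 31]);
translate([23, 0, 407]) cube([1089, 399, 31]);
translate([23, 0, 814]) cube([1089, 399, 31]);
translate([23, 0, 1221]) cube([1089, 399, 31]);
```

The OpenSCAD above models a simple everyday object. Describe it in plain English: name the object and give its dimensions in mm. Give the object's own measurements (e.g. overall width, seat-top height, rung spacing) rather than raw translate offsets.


An open bookshelf. Two side panels, each 23 mm thick, 399 mm deep and 1350 mm tall, stand 1135 mm apart (outside-to-outside). Between them sit 4 shelves, each 31 mm thick and 399 mm deep, spanning the full gap between the sides. The bottom shelf rests on the floor (its underside at z = 0) and the clear gap between one shelf's top and the next shelf's underside is 376 mm.


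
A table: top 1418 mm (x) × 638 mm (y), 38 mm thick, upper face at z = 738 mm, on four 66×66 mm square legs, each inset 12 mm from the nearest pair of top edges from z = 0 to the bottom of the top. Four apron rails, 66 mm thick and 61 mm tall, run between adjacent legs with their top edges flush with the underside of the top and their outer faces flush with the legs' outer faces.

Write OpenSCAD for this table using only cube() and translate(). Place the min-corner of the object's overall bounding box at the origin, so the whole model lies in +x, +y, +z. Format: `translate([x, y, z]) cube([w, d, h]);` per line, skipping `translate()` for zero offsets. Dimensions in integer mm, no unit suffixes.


translate([0, 0, 700]) cube([1418, 638, 38]);
translate([12, 12, 0]) cube([66, 66, 700]);
translate([1340, 12, 0]) cube([66, 66, 700]);
translate([12, 560, 0]) cube([66, 66, 700]);
translate([1340, 560, 0]) cube([66, 66, 700]);
translate([78, 12, 639]) cube([1262, 66, 61]);
translate([78, 560, 639]) cube([1262, 66, 61]);
translate([12, 78, 639]) cube([66, 482, 61]);
translate([1340, 78, 639]) cube([66, 482, 61]);


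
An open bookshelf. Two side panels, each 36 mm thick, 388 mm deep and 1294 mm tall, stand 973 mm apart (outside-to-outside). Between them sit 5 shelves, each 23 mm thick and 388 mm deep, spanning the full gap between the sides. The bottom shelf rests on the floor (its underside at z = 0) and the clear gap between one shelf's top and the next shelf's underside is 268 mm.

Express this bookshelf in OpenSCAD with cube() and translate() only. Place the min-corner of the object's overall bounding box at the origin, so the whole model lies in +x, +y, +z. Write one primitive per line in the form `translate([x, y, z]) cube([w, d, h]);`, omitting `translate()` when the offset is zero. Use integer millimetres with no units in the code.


cube([36, 388, 1294]);
translate([937, 0, 0]) cube([36, 388, 1294]);
translate([36, 0, 0]) cube([901, 388, 23]);
translate([36, 0, 291]) cube([901, 388, 23]);
translate([36, 0, 582]) cube([901, 388, 23]);
translate([36, 0, 873]) cube([901, 388, 23]);
translate([36, 0, 1164]) cube([901, 388, 23]);


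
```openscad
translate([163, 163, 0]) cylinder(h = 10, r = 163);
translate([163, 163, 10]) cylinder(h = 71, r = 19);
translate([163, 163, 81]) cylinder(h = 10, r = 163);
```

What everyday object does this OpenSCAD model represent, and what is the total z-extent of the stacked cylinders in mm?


A spool. The overall height is 91 mm.

Three coaxial cylinders, large–small–large — a spool. Two 10 mm flanges and a 71 mm core give 10 + 71 + 10 = 91 mm.


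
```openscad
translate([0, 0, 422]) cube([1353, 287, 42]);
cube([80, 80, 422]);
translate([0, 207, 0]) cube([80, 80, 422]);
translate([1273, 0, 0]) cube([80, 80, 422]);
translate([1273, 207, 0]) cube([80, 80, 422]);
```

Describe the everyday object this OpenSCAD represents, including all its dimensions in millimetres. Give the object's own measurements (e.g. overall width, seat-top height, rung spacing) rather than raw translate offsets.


A bench: a 1353×287 mm seat slab, 42 mm thick, top at z = 464 mm, on four 80×80 mm square legs flush with the seat corners and standing on z = 0.


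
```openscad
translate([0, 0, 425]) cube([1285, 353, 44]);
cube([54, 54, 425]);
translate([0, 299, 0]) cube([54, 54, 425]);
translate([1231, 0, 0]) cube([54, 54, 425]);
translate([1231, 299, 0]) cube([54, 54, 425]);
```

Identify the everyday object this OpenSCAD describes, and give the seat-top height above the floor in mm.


A bench. The seat-top height is 469 mm.

A long slab on four corner posts — a bench. The slab sits at z = 425 with thickness 44, so the top is 425 + 44 = 469 mm.


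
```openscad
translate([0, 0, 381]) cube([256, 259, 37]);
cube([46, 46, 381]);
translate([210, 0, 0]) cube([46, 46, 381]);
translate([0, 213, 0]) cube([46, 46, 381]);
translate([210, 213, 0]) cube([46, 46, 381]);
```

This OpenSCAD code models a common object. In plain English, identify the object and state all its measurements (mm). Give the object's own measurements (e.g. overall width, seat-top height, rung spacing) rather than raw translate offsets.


A simple wooden stool: a rectangular seat 256 mm (x) by 259 mm (y), 37 mm thick, top face at z = 418 mm, on four square legs, each 46×46 mm in cross-section. The legs rest on z = 0, each flush with a corner of the seat.


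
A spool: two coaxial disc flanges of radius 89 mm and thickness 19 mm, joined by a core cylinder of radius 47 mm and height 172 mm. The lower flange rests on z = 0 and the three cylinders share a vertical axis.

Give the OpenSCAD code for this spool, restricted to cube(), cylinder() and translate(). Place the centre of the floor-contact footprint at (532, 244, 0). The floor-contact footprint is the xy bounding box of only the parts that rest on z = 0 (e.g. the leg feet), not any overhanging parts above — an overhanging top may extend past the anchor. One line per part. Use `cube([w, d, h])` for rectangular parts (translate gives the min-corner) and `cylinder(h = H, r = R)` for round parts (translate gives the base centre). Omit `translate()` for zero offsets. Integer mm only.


translate([532, 244, 0]) cylinder(h = 19, r = 89);
translate([532, 244, 19]) cylinder(h = 172, r = 47);
translate([532, 244, 191]) cylinder(h = 19, r = 89);
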